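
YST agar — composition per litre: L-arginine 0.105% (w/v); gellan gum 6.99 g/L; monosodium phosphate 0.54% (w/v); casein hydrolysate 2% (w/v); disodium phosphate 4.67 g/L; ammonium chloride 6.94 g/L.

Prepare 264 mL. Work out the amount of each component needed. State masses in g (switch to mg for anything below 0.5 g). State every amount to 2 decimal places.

Working volume: 264 mL = 0.264 L.
L-arginine: 0.105% w/v = 1.05 g/L → 1.05 × 0.264 L = 0.2772 g = 277.20 mg
gellan gum: 6.99 g/L × 0.264 L = 1.85 g
monosodium phosphate: 0.54 g per 100 mL × 264 mL ÷ 100 = 1.43 g
casein hydrolysate: 2 g per 100 mL × 264 mL ÷ 100 = 5.28 g
disodium phosphate: 4.67 g/L × 0.264 L = 1.23 g
ammonium chloride: 6.94 g/L × 0.264 L = 1.83 g

L-arginine 277.20 mg; gellan gum 1.85 g; monosodium phosphate 1.43 g; casein hydrolysate 5.28 g; disodium phosphate 1.23 g; ammonium chloride 1.83 g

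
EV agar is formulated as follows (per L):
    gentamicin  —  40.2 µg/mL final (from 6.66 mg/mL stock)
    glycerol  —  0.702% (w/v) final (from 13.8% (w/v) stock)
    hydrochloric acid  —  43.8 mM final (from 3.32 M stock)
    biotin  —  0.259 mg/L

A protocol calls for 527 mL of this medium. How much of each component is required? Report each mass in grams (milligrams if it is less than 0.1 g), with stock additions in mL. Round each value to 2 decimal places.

Target volume = 527 mL = 0.527 L.
gentamicin: C1V1 = C2V2 → 40.2 µg/mL × 527 mL ÷ 6660 µg/mL = 3.18 mL
glycerol: C1V1 = C2V2 → 0.702% ÷ 13.8% × 527 mL = 26.81 mL
hydrochloric acid: dilute stock: 43.8 mM × 527 mL ÷ 3320 mM = 6.95 mL
biotin: 0.259 mg/L × 0.527 L = 0.14 mg

gentamicin 3.18 mL; glycerol 26.81 mL; hydrochloric acid 6.95 mL; biotin 0.14 mg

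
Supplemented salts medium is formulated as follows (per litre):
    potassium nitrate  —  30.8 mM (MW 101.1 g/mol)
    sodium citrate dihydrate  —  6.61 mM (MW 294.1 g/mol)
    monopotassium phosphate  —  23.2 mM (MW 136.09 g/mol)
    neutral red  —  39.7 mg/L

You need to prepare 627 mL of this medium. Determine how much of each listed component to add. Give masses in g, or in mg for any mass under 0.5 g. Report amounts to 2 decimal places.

potassium nitrate 1.95 g; sodium citrate dihydrate 1.22 g; monopotassium phosphate 1.98 g; neutral red 24.89 mg

Scale factor relative to 1 L: 0.627.
potassium nitrate: 30.8 mmol/L × 101.1 g/mol × 0.627 L ÷ 1000 = 1.95 g
sodium citrate dihydrate: 6.61 mmol/L × 294.1 g/mol × 0.627 L ÷ 1000 = 1.22 g
monopotassium phosphate: 23.2 mmol/L × 136.09 g/mol × 0.627 L ÷ 1000 = 1.98 g
neutral red: 39.7 mg/L × 0.627 L = 24.89 mg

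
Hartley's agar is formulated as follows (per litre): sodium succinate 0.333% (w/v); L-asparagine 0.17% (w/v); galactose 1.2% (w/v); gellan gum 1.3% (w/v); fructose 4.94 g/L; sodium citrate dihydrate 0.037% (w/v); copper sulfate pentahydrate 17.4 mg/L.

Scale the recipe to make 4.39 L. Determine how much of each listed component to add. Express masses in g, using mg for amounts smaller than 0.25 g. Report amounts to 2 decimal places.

sodium succinate 14.62 g; L-asparagine 7.46 g; galactose 52.68 g; gellan gum 57.07 g; fructose 21.69 g; sodium citrate dihydrate 1.62 g; copper sulfate pentahydrate 76.39 mg

Scale factor relative to 1 L: 4.39.
sodium succinate: 0.333 g per 100 mL × 4390 mL ÷ 100 = 14.62 g
L-asparagine: 0.17 g per 100 mL × 4390 mL ÷ 100 = 7.46 g
galactose: 1.2% w/v = 12 g/L → 12 × 4.39 L = 52.68 g
gellan gum: 1.3 g per 100 mL × 4390 mL ÷ 100 = 57.07 g
fructose: 4.94 g/L × 4.39 L = 21.69 g
sodium citrate dihydrate: 0.037 g per 100 mL × 4390 mL ÷ 100 = 1.62 g
copper sulfate pentahydrate: 17.4 mg/L × 4.39 L = 76.39 mg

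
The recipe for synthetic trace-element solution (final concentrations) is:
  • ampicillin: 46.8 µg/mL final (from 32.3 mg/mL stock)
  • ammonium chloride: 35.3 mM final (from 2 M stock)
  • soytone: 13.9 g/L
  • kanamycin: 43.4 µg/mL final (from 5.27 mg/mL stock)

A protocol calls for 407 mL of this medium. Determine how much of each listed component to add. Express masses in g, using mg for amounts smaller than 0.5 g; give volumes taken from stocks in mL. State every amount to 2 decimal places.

Target volume = 407 mL = 0.407 L.
ampicillin: C1V1 = C2V2 → 46.8 µg/mL × 407 mL ÷ 32300 µg/mL = 0.59 mL
ammonium chloride: dilute stock: 35.3 mM × 407 mL ÷ 2000 mM = 7.18 mL
soytone: 13.9 g/L × 0.407 L = 5.66 g
kanamycin: dilute stock: 43.4 µg/mL × 407 mL ÷ 5270 µg/mL = 3.35 mL

ampicillin 0.59 mL; ammonium chloride 7.18 mL; soytone 5.66 g; kanamycin 3.35 mL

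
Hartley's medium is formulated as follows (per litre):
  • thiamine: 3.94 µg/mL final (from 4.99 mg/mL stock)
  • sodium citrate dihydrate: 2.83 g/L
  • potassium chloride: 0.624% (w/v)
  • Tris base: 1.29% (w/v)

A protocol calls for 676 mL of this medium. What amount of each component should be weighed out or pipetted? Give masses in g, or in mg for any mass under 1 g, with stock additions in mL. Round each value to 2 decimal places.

thiamine 0.53 mL; sodium citrate dihydrate 1.91 g; potassium chloride 4.22 g; Tris base 8.72 g

Target volume = 676 mL = 0.676 L.
thiamine: dilute stock: 3.94 µg/mL × 676 mL ÷ 4990 µg/mL = 0.53 mL
sodium citrate dihydrate: 2.83 g/L × 0.676 L = 1.91 g
potassium chloride: 0.624% w/v = 6.24 g/L → 6.24 × 0.676 L = 4.22 g
Tris base: 1.29% w/v = 12.9 g/L → 12.9 × 0.676 L = 8.72 g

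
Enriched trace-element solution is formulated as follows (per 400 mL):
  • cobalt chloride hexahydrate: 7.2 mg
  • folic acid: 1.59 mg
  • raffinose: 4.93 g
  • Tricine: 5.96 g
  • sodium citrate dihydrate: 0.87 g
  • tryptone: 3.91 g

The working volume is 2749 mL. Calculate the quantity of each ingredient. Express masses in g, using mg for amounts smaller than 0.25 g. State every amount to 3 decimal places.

cobalt chloride hexahydrate 49.482 mg; folic acid 10.927 mg; raffinose 33.881 g; Tricine 40.960 g; sodium citrate dihydrate 5.979 g; tryptone 26.871 g

Scale factor = 2749 mL / 400 mL = 6.8725.
cobalt chloride hexahydrate: 7.2 mg × (2749 mL / 400 mL) = 49.482 mg
folic acid: 1.59 mg × (2749 mL / 400 mL) = 10.927 mg
raffinose: 4.93 g × (2749 mL / 400 mL) = 33.881 g
Tricine: 5.96 g × (2749 mL / 400 mL) = 40.960 g
sodium citrate dihydrate: 0.87 g × (2749 mL / 400 mL) = 5.979 g
tryptone: 3.91 g × (2749 mL / 400 mL) = 26.871 g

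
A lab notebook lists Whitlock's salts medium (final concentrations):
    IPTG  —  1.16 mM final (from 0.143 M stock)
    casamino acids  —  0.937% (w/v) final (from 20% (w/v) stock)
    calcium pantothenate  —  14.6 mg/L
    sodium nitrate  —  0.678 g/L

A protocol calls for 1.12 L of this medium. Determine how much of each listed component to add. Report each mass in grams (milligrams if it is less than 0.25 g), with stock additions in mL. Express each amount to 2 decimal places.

IPTG 9.09 mL; casamino acids 52.47 mL; calcium pantothenate 16.35 mg; sodium nitrate 0.76 g

Scale factor relative to 1 L: 1.12.
IPTG: V = C2·V2/C1 = 1.16 mM × 1120 mL ÷ 143 mM = 9.09 mL
casamino acids: V = C2·V2/C1 = 0.937% ÷ 20% × 1120 mL = 52.47 mL
calcium pantothenate: 14.6 mg/L × 1.12 L = 16.35 mg
sodium nitrate: 0.678 g/L × 1.12 L = 0.76 g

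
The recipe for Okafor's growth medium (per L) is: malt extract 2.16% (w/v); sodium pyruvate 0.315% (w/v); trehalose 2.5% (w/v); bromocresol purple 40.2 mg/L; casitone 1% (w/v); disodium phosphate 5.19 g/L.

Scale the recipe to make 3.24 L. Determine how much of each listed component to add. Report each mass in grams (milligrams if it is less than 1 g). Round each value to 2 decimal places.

malt extract 69.98 g; sodium pyruvate 10.21 g; trehalose 81.00 g; bromocresol purple 130.25 mg; casitone 32.40 g; disodium phosphate 16.82 g

Scale factor relative to 1 L: 3.24.
malt extract: 2.16% w/v = 21.6 g/L → 21.6 × 3.24 L = 69.98 g
sodium pyruvate: 0.315% w/v = 3.15 g/L → 3.15 × 3.24 L = 10.21 g
trehalose: 2.5% w/v = 25 g/L → 25 × 3.24 L = 81.00 g
bromocresol purple: 40.2 mg/L × 3.24 L = 130.25 mg
casitone: 1% w/v = 10 g/L → 10 × 3.24 L = 32.40 g
disodium phosphate: 5.19 g/L × 3.24 L = 16.82 g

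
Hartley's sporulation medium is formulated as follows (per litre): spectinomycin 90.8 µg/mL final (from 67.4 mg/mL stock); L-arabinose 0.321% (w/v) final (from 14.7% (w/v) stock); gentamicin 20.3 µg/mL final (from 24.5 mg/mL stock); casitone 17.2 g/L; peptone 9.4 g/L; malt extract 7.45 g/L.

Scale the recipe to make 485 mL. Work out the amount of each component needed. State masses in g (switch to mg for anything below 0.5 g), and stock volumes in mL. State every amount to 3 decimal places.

spectinomycin 0.653 mL; L-arabinose 10.591 mL; gentamicin 0.402 mL; casitone 8.342 g; peptone 4.559 g; malt extract 3.613 g

Scale factor relative to 1 L: 0.485.
spectinomycin: C1V1 = C2V2 → 90.8 µg/mL × 485 mL ÷ 67400 µg/mL = 0.653 mL
L-arabinose: C1V1 = C2V2 → 0.321% ÷ 14.7% × 485 mL = 10.591 mL
gentamicin: C1V1 = C2V2 → 20.3 µg/mL × 485 mL ÷ 24500 µg/mL = 0.402 mL
casitone: 17.2 g/L × 0.485 L = 8.342 g
peptone: 9.4 g/L × 0.485 L = 4.559 g
malt extract: 7.45 g/L × 0.485 L = 3.613 g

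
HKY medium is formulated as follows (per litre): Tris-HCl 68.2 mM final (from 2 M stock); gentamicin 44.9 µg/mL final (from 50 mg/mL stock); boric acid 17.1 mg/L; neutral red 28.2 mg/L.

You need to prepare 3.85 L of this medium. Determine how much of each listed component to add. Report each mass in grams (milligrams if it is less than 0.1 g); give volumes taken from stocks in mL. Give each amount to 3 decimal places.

Scale factor relative to 1 L: 3.85.
Tris-HCl: C1V1 = C2V2 → 68.2 mM × 3850 mL ÷ 2000 mM = 131.285 mL
gentamicin: C1V1 = C2V2 → 44.9 µg/mL × 3850 mL ÷ 50000 µg/mL = 3.457 mL
boric acid: 17.1 mg/L × 3.85 L = 65.835 mg
neutral red: 28.2 mg/L × 3.85 L = 108.57 mg = 0.109 g

Tris-HCl 131.285 mL; gentamicin 3.457 mL; boric acid 65.835 mg; neutral red 0.109 g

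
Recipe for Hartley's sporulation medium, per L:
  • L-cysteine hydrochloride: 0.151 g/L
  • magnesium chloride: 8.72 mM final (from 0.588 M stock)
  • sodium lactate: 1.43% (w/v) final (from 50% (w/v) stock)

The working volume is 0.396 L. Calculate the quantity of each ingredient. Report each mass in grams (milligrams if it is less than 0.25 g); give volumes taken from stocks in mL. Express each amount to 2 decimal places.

L-cysteine hydrochloride 59.80 mg; magnesium chloride 5.87 mL; sodium lactate 11.33 mL

Working volume: 0.396 L.
L-cysteine hydrochloride: 0.151 g/L × 0.396 L = 0.059796 g = 59.80 mg
magnesium chloride: C1V1 = C2V2 → 8.72 mM × 396 mL ÷ 588 mM = 5.87 mL
sodium lactate: V = C2·V2/C1 = 1.43% ÷ 50% × 396 mL = 11.33 mL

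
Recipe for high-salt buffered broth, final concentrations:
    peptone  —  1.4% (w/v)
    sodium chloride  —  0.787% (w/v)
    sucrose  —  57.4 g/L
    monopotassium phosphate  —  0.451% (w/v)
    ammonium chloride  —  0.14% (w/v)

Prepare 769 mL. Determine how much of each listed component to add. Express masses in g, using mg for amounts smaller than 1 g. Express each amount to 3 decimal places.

Target volume = 769 mL = 0.769 L.
peptone: 1.4 g per 100 mL × 769 mL ÷ 100 = 10.766 g
sodium chloride: 0.787 g per 100 mL × 769 mL ÷ 100 = 6.052 g
sucrose: 57.4 g/L × 0.769 L = 44.141 g
monopotassium phosphate: 0.451 g per 100 mL × 769 mL ÷ 100 = 3.468 g
ammonium chloride: 0.14 g per 100 mL × 769 mL ÷ 100 = 1.077 g

peptone 10.766 g; sodium chloride 6.052 g; sucrose 44.141 g; monopotassium phosphate 3.468 g; ammonium chloride 1.077 g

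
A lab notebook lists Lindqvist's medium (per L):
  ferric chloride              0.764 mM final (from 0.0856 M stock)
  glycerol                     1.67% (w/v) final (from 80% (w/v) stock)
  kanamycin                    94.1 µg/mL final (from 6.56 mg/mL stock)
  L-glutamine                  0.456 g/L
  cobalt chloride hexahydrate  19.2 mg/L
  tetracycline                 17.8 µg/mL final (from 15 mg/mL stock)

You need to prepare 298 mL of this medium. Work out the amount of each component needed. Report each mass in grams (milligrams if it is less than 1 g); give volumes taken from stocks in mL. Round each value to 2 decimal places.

Target volume = 298 mL = 0.298 L.
ferric chloride: V = C2·V2/C1 = 0.764 mM × 298 mL ÷ 85.6 mM = 2.66 mL
glycerol: C1V1 = C2V2 → 1.67% ÷ 80% × 298 mL = 6.22 mL
kanamycin: V = C2·V2/C1 = 94.1 µg/mL × 298 mL ÷ 6560 µg/mL = 4.27 mL
L-glutamine: 0.456 g/L × 0.298 L = 0.135888 g = 135.89 mg
cobalt chloride hexahydrate: 19.2 mg/L × 0.298 L = 5.72 mg
tetracycline: V = C2·V2/C1 = 17.8 µg/mL × 298 mL ÷ 15000 µg/mL = 0.35 mL

ferric chloride 2.66 mL; glycerol 6.22 mL; kanamycin 4.27 mL; L-glutamine 135.89 mg; cobalt chloride hexahydrate 5.72 mg; tetracycline 0.35 mL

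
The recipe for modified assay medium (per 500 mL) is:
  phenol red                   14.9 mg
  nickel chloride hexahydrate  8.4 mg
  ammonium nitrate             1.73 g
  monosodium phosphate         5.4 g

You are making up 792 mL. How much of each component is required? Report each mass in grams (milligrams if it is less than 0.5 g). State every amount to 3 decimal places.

Ratio of target to recipe volume: 792 / 500 = 1.584.
phenol red: 14.9 mg × (792 mL / 500 mL) = 23.602 mg
nickel chloride hexahydrate: 8.4 mg × (792 mL / 500 mL) = 13.306 mg
ammonium nitrate: 1.73 g × (792 mL / 500 mL) = 2.740 g
monosodium phosphate: 5.4 g × (792 mL / 500 mL) = 8.554 g

phenol red 23.602 mg; nickel chloride hexahydrate 13.306 mg; ammonium nitrate 2.740 g; monosodium phosphate 8.554 g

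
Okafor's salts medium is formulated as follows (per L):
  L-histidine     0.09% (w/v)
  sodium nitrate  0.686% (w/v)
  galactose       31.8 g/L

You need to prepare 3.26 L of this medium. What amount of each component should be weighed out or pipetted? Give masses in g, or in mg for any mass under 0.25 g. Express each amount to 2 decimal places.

Working volume: 3.26 L.
L-histidine: 0.09 g per 100 mL × 3260 mL ÷ 100 = 2.93 g
sodium nitrate: 0.686 g per 100 mL × 3260 mL ÷ 100 = 22.36 g
galactose: 31.8 g/L × 3.26 L = 103.67 g

L-histidine 2.93 g; sodium nitrate 22.36 g; galactose 103.67 g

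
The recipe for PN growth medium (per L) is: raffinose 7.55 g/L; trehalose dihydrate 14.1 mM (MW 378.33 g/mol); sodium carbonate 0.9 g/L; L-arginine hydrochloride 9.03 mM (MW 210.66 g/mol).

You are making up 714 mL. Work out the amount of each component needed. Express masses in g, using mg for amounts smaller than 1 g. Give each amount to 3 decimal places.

raffinose 5.391 g; trehalose dihydrate 3.809 g; sodium carbonate 642.600 mg; L-arginine hydrochloride 1.358 g

Target volume = 714 mL = 0.714 L.
raffinose: 7.55 g/L × 0.714 L = 5.391 g
trehalose dihydrate: 14.1 mmol/L × 378.33 g/mol × 0.714 L ÷ 1000 = 3.809 g
sodium carbonate: 0.9 g/L × 0.714 L = 0.6426 g = 642.600 mg
L-arginine hydrochloride: 9.03 mmol/L × 210.66 g/mol × 0.714 L ÷ 1000 = 1.358 g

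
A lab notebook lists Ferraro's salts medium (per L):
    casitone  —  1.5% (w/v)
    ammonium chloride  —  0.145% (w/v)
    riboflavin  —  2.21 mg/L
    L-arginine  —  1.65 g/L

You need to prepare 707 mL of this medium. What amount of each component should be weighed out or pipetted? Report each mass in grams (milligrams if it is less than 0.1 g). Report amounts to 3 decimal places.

casitone 10.605 g; ammonium chloride 1.025 g; riboflavin 1.562 mg; L-arginine 1.167 g

Working volume: 707 mL = 0.707 L.
casitone: 1.5% w/v = 15 g/L → 15 × 0.707 L = 10.605 g
ammonium chloride: 0.145 g per 100 mL × 707 mL ÷ 100 = 1.025 g
riboflavin: 2.21 mg/L × 0.707 L = 1.562 mg
L-arginine: 1.65 g/L × 0.707 L = 1.167 g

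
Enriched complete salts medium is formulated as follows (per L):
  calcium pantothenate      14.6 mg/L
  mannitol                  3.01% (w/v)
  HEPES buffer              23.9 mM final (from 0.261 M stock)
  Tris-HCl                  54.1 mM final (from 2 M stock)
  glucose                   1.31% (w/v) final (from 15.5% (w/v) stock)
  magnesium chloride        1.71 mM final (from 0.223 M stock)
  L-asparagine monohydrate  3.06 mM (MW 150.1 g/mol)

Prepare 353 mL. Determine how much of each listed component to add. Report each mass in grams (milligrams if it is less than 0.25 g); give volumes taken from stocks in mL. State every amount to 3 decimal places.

calcium pantothenate 5.154 mg; mannitol 10.625 g; HEPES buffer 32.325 mL; Tris-HCl 9.549 mL; glucose 29.834 mL; magnesium chloride 2.707 mL; L-asparagine monohydrate 162.135 mg

Scale factor relative to 1 L: 0.353.
calcium pantothenate: 14.6 mg/L × 0.353 L = 5.154 mg
mannitol: 3.01 g per 100 mL × 353 mL ÷ 100 = 10.625 g
HEPES buffer: C1V1 = C2V2 → 23.9 mM × 353 mL ÷ 261 mM = 32.325 mL
Tris-HCl: V = C2·V2/C1 = 54.1 mM × 353 mL ÷ 2000 mM = 9.549 mL
glucose: V = C2·V2/C1 = 1.31% ÷ 15.5% × 353 mL = 29.834 mL
magnesium chloride: V = C2·V2/C1 = 1.71 mM × 353 mL ÷ 223 mM = 2.707 mL
L-asparagine monohydrate: 3.06 mmol/L × 150.1 mg/mmol × 0.353 L = 162.135 mg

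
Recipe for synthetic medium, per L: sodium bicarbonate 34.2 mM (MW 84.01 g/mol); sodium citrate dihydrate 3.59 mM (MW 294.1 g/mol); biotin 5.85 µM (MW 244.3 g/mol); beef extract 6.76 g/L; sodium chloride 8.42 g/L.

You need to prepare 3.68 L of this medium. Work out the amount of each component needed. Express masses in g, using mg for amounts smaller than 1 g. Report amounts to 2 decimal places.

sodium bicarbonate 10.57 g; sodium citrate dihydrate 3.89 g; biotin 5.26 mg; beef extract 24.88 g; sodium chloride 30.99 g

Scale factor relative to 1 L: 3.68.
sodium bicarbonate: 34.2 mmol/L × 84.01 g/mol × 3.68 L ÷ 1000 = 10.57 g
sodium citrate dihydrate: 3.59 mmol/L × 294.1 g/mol × 3.68 L ÷ 1000 = 3.89 g
biotin: 5.85 µmol/L × 244.3 g/mol × 3.68 L ÷ 1000 = 5.26 mg
beef extract: 6.76 g/L × 3.68 L = 24.88 g
sodium chloride: 8.42 g/L × 3.68 L = 30.99 g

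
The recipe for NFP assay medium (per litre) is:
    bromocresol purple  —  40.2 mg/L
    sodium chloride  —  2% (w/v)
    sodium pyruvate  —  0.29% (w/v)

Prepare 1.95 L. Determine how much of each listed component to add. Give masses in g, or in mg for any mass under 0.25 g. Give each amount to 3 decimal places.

Scale factor relative to 1 L: 1.95.
bromocresol purple: 40.2 mg/L × 1.95 L = 78.390 mg
sodium chloride: 2 g per 100 mL × 1950 mL ÷ 100 = 39.000 g
sodium pyruvate: 0.29 g per 100 mL × 1950 mL ÷ 100 = 5.655 g

bromocresol purple 78.390 mg; sodium chloride 39.000 g; sodium pyruvate 5.655 g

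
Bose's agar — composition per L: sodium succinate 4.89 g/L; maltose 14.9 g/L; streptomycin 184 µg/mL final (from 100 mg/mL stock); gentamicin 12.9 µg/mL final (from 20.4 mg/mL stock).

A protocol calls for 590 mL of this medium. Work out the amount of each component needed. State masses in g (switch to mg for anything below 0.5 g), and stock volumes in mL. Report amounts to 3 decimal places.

sodium succinate 2.885 g; maltose 8.791 g; streptomycin 1.086 mL; gentamicin 0.373 mL

Target volume = 590 mL = 0.59 L.
sodium succinate: 4.89 g/L × 0.59 L = 2.885 g
maltose: 14.9 g/L × 0.59 L = 8.791 g
streptomycin: C1V1 = C2V2 → 184 µg/mL × 590 mL ÷ 100000 µg/mL = 1.086 mL
gentamicin: V = C2·V2/C1 = 12.9 µg/mL × 590 mL ÷ 20400 µg/mL = 0.373 mL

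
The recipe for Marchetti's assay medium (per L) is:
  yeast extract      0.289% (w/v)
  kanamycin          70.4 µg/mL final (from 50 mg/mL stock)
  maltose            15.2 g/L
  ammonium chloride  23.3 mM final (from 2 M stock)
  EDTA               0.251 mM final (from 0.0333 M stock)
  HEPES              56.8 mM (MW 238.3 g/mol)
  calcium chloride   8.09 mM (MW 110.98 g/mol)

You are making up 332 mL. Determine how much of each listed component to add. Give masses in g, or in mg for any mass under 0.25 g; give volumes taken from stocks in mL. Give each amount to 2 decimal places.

Target volume = 332 mL = 0.332 L.
yeast extract: 0.289% w/v = 2.89 g/L → 2.89 × 0.332 L = 0.96 g
kanamycin: V = C2·V2/C1 = 70.4 µg/mL × 332 mL ÷ 50000 µg/mL = 0.47 mL
maltose: 15.2 g/L × 0.332 L = 5.05 g
ammonium chloride: C1V1 = C2V2 → 23.3 mM × 332 mL ÷ 2000 mM = 3.87 mL
EDTA: V = C2·V2/C1 = 0.251 mM × 332 mL ÷ 33.3 mM = 2.50 mL
HEPES: 56.8 mmol/L × 238.3 g/mol × 0.332 L ÷ 1000 = 4.49 g
calcium chloride: 8.09 mmol/L × 110.98 g/mol × 0.332 L ÷ 1000 = 0.30 g

yeast extract 0.96 g; kanamycin 0.47 mL; maltose 5.05 g; ammonium chloride 3.87 mL; EDTA 2.50 mL; HEPES 4.49 g; calcium chloride 0.30 g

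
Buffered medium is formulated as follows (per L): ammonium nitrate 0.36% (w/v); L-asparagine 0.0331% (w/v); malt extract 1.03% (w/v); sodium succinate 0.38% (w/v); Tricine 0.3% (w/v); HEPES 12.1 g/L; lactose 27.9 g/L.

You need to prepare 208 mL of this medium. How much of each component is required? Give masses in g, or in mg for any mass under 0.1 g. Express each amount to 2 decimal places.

ammonium nitrate 0.75 g; L-asparagine 68.85 mg; malt extract 2.14 g; sodium succinate 0.79 g; Tricine 0.62 g; HEPES 2.52 g; lactose 5.80 g

Working volume: 208 mL = 0.208 L.
ammonium nitrate: 0.36 g per 100 mL × 208 mL ÷ 100 = 0.75 g
L-asparagine: 0.0331 g per 100 mL × 208 mL ÷ 100 = 0.068848 g = 68.85 mg
malt extract: 1.03% w/v = 10.3 g/L → 10.3 × 0.208 L = 2.14 g
sodium succinate: 0.38 g per 100 mL × 208 mL ÷ 100 = 0.79 g
Tricine: 0.3 g per 100 mL × 208 mL ÷ 100 = 0.62 g
HEPES: 12.1 g/L × 0.208 L = 2.52 g
lactose: 27.9 g/L × 0.208 L = 5.80 g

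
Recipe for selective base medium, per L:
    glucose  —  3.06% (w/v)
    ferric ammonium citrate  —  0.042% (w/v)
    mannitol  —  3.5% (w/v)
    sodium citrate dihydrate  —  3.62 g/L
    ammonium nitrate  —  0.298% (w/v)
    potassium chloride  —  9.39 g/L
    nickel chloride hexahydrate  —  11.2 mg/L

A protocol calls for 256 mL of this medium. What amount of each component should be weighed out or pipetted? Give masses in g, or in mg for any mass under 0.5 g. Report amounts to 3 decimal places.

glucose 7.834 g; ferric ammonium citrate 107.520 mg; mannitol 8.960 g; sodium citrate dihydrate 0.927 g; ammonium nitrate 0.763 g; potassium chloride 2.404 g; nickel chloride hexahydrate 2.867 mg

Scale factor relative to 1 L: 0.256.
glucose: 3.06 g per 100 mL × 256 mL ÷ 100 = 7.834 g
ferric ammonium citrate: 0.042% w/v = 0.42 g/L → 0.42 × 0.256 L = 0.10752 g = 107.520 mg
mannitol: 3.5% w/v = 35 g/L → 35 × 0.256 L = 8.960 g
sodium citrate dihydrate: 3.62 g/L × 0.256 L = 0.927 g
ammonium nitrate: 0.298% w/v = 2.98 g/L → 2.98 × 0.256 L = 0.763 g
potassium chloride: 9.39 g/L × 0.256 L = 2.404 g
nickel chloride hexahydrate: 11.2 mg/L × 0.256 L = 2.867 mg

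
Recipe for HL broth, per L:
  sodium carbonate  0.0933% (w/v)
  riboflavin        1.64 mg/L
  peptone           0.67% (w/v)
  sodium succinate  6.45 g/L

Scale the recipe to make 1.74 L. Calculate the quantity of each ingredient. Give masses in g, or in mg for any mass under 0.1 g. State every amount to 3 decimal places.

sodium carbonate 1.623 g; riboflavin 2.854 mg; peptone 11.658 g; sodium succinate 11.223 g

Scale factor relative to 1 L: 1.74.
sodium carbonate: 0.0933 g per 100 mL × 1740 mL ÷ 100 = 1.623 g
riboflavin: 1.64 mg/L × 1.74 L = 2.854 mg
peptone: 0.67% w/v = 6.7 g/L → 6.7 × 1.74 L = 11.658 g
sodium succinate: 6.45 g/L × 1.74 L = 11.223 g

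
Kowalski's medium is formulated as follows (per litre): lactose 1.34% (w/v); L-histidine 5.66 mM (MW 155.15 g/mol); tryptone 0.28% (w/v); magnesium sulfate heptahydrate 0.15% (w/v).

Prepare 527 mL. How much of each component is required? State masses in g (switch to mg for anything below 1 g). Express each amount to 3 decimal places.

lactose 7.062 g; L-histidine 462.785 mg; tryptone 1.476 g; magnesium sulfate heptahydrate 790.500 mg

Working volume: 527 mL = 0.527 L.
lactose: 1.34% w/v = 13.4 g/L → 13.4 × 0.527 L = 7.062 g
L-histidine: 5.66 mmol/L × 155.15 mg/mmol × 0.527 L = 462.785 mg
tryptone: 0.28 g per 100 mL × 527 mL ÷ 100 = 1.476 g
magnesium sulfate heptahydrate: 0.15% w/v = 1.5 g/L → 1.5 × 0.527 L = 0.7905 g = 790.500 mg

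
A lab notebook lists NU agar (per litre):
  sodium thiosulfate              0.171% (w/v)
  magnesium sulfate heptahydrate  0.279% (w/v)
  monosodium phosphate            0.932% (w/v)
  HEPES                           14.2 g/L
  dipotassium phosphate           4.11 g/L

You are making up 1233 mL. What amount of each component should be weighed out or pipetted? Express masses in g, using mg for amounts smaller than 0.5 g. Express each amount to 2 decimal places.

Target volume = 1233 mL = 1.233 L.
sodium thiosulfate: 0.171% w/v = 1.71 g/L → 1.71 × 1.233 L = 2.11 g
magnesium sulfate heptahydrate: 0.279% w/v = 2.79 g/L → 2.79 × 1.233 L = 3.44 g
monosodium phosphate: 0.932 g per 100 mL × 1233 mL ÷ 100 = 11.49 g
HEPES: 14.2 g/L × 1.233 L = 17.51 g
dipotassium phosphate: 4.11 g/L × 1.233 L = 5.07 g

sodium thiosulfate 2.11 g; magnesium sulfate heptahydrate 3.44 g; monosodium phosphate 11.49 g; HEPES 17.51 g; dipotassium phosphate 5.07 g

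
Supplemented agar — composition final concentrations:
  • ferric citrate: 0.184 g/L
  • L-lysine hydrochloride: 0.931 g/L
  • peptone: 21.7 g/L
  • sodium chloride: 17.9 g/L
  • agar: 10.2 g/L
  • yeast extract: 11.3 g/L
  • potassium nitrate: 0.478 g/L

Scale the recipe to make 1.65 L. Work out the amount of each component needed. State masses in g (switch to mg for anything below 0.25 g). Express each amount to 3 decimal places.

Working volume: 1.65 L.
ferric citrate: 0.184 g/L × 1.65 L = 0.304 g
L-lysine hydrochloride: 0.931 g/L × 1.65 L = 1.536 g
peptone: 21.7 g/L × 1.65 L = 35.805 g
sodium chloride: 17.9 g/L × 1.65 L = 29.535 g
agar: 10.2 g/L × 1.65 L = 16.830 g
yeast extract: 11.3 g/L × 1.65 L = 18.645 g
potassium nitrate: 0.478 g/L × 1.65 L = 0.789 g

ferric citrate 0.304 g; L-lysine hydrochloride 1.536 g; peptone 35.805 g; sodium chloride 29.535 g; agar 16.830 g; yeast extract 18.645 g; potassium nitrate 0.789 g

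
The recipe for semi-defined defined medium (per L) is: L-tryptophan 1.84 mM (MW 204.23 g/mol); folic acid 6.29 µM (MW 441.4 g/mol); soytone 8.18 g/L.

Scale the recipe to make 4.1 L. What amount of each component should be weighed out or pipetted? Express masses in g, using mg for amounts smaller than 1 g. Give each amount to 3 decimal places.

L-tryptophan 1.541 g; folic acid 11.383 mg; soytone 33.538 g

Scale factor relative to 1 L: 4.1.
L-tryptophan: 1.84 mmol/L × 204.23 g/mol × 4.1 L ÷ 1000 = 1.541 g
folic acid: 6.29 µmol/L × 441.4 g/mol × 4.1 L ÷ 1000 = 11.383 mg
soytone: 8.18 g/L × 4.1 L = 33.538 g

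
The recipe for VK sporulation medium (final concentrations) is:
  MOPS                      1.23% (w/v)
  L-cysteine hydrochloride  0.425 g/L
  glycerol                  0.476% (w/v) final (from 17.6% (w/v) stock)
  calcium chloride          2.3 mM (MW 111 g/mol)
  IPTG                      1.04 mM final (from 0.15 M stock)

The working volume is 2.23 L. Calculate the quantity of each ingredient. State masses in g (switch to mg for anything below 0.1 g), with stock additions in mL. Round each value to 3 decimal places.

MOPS 27.429 g; L-cysteine hydrochloride 0.948 g; glycerol 60.311 mL; calcium chloride 0.569 g; IPTG 15.461 mL

Scale factor relative to 1 L: 2.23.
MOPS: 1.23 g per 100 mL × 2230 mL ÷ 100 = 27.429 g
L-cysteine hydrochloride: 0.425 g/L × 2.23 L = 0.948 g
glycerol: dilute stock: 0.476% ÷ 17.6% × 2230 mL = 60.311 mL
calcium chloride: 2.3 mmol/L × 111 g/mol × 2.23 L ÷ 1000 = 0.569 g
IPTG: V = C2·V2/C1 = 1.04 mM × 2230 mL ÷ 150 mM = 15.461 mL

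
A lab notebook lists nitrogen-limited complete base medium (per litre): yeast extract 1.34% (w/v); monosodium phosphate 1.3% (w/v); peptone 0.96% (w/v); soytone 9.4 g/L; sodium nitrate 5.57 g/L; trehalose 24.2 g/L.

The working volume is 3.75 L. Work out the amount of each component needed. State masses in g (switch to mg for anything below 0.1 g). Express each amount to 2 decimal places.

yeast extract 50.25 g; monosodium phosphate 48.75 g; peptone 36.00 g; soytone 35.25 g; sodium nitrate 20.89 g; trehalose 90.75 g

Scale factor relative to 1 L: 3.75.
yeast extract: 1.34% w/v = 13.4 g/L → 13.4 × 3.75 L = 50.25 g
monosodium phosphate: 1.3 g per 100 mL × 3750 mL ÷ 100 = 48.75 g
peptone: 0.96 g per 100 mL × 3750 mL ÷ 100 = 36.00 g
soytone: 9.4 g/L × 3.75 L = 35.25 g
sodium nitrate: 5.57 g/L × 3.75 L = 20.89 g
trehalose: 24.2 g/L × 3.75 L = 90.75 g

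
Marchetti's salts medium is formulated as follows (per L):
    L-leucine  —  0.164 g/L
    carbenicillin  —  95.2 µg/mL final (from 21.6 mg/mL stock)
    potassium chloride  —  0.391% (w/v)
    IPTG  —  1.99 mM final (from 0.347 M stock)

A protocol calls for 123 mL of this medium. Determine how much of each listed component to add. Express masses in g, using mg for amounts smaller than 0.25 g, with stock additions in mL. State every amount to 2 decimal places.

L-leucine 20.17 mg; carbenicillin 0.54 mL; potassium chloride 0.48 g; IPTG 0.71 mL

Target volume = 123 mL = 0.123 L.
L-leucine: 0.164 g/L × 0.123 L = 0.020172 g = 20.17 mg
carbenicillin: dilute stock: 95.2 µg/mL × 123 mL ÷ 21600 µg/mL = 0.54 mL
potassium chloride: 0.391% w/v = 3.91 g/L → 3.91 × 0.123 L = 0.48 g
IPTG: C1V1 = C2V2 → 1.99 mM × 123 mL ÷ 347 mM = 0.71 mL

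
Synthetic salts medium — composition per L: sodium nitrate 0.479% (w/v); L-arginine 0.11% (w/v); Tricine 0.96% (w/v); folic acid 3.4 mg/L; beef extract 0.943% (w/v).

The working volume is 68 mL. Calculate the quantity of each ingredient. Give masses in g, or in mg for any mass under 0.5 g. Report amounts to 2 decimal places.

Working volume: 68 mL = 0.068 L.
sodium nitrate: 0.479 g per 100 mL × 68 mL ÷ 100 = 0.32572 g = 325.72 mg
L-arginine: 0.11% w/v = 1.1 g/L → 1.1 × 0.068 L = 0.0748 g = 74.80 mg
Tricine: 0.96% w/v = 9.6 g/L → 9.6 × 0.068 L = 0.65 g
folic acid: 3.4 mg/L × 0.068 L = 0.23 mg
beef extract: 0.943% w/v = 9.43 g/L → 9.43 × 0.068 L = 0.64 g

sodium nitrate 325.72 mg; L-arginine 74.80 mg; Tricine 0.65 g; folic acid 0.23 mg; beef extract 0.64 g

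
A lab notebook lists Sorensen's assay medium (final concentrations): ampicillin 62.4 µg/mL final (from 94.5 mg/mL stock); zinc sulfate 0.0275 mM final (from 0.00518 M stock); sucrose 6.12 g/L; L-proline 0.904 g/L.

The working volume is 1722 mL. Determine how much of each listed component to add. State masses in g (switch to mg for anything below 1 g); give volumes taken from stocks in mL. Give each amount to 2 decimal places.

Working volume: 1722 mL = 1.722 L.
ampicillin: C1V1 = C2V2 → 62.4 µg/mL × 1722 mL ÷ 94500 µg/mL = 1.14 mL
zinc sulfate: V = C2·V2/C1 = 0.0275 mM × 1722 mL ÷ 5.18 mM = 9.14 mL
sucrose: 6.12 g/L × 1.722 L = 10.54 g
L-proline: 0.904 g/L × 1.722 L = 1.56 g

ampicillin 1.14 mL; zinc sulfate 9.14 mL; sucrose 10.54 g; L-proline 1.56 g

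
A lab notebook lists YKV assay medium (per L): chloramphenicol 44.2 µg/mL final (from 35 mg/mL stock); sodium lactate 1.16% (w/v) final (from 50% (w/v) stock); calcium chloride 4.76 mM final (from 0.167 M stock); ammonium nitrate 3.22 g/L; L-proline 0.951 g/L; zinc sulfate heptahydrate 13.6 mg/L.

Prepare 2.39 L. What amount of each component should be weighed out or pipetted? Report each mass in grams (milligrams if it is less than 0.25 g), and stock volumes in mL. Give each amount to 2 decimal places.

Working volume: 2.39 L.
chloramphenicol: C1V1 = C2V2 → 44.2 µg/mL × 2390 mL ÷ 35000 µg/mL = 3.02 mL
sodium lactate: dilute stock: 1.16% ÷ 50% × 2390 mL = 55.45 mL
calcium chloride: dilute stock: 4.76 mM × 2390 mL ÷ 167 mM = 68.12 mL
ammonium nitrate: 3.22 g/L × 2.39 L = 7.70 g
L-proline: 0.951 g/L × 2.39 L = 2.27 g
zinc sulfate heptahydrate: 13.6 mg/L × 2.39 L = 32.50 mg

chloramphenicol 3.02 mL; sodium lactate 55.45 mL; calcium chloride 68.12 mL; ammonium nitrate 7.70 g; L-proline 2.27 g; zinc sulfate heptahydrate 32.50 mg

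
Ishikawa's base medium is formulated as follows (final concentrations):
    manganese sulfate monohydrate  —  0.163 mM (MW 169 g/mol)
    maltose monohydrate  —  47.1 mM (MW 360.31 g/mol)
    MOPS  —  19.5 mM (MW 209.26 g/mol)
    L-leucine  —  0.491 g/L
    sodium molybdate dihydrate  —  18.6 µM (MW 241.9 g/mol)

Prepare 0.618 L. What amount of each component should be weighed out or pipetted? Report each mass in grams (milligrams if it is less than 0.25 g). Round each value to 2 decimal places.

manganese sulfate monohydrate 17.02 mg; maltose monohydrate 10.49 g; MOPS 2.52 g; L-leucine 0.30 g; sodium molybdate dihydrate 2.78 mg

Scale factor relative to 1 L: 0.618.
manganese sulfate monohydrate: 0.163 mmol/L × 169 mg/mmol × 0.618 L = 17.02 mg
maltose monohydrate: 47.1 mmol/L × 360.31 g/mol × 0.618 L ÷ 1000 = 10.49 g
MOPS: 19.5 mmol/L × 209.26 g/mol × 0.618 L ÷ 1000 = 2.52 g
L-leucine: 0.491 g/L × 0.618 L = 0.30 g
sodium molybdate dihydrate: 18.6 µmol/L × 241.9 g/mol × 0.618 L ÷ 1000 = 2.78 mg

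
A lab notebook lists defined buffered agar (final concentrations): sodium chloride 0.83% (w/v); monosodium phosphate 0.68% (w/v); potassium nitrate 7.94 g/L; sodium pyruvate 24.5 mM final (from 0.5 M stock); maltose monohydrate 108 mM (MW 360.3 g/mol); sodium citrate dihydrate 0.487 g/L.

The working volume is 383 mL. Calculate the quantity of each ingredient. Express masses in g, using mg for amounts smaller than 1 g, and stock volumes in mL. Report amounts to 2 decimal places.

sodium chloride 3.18 g; monosodium phosphate 2.60 g; potassium nitrate 3.04 g; sodium pyruvate 18.77 mL; maltose monohydrate 14.90 g; sodium citrate dihydrate 186.52 mg

Target volume = 383 mL = 0.383 L.
sodium chloride: 0.83% w/v = 8.3 g/L → 8.3 × 0.383 L = 3.18 g
monosodium phosphate: 0.68 g per 100 mL × 383 mL ÷ 100 = 2.60 g
potassium nitrate: 7.94 g/L × 0.383 L = 3.04 g
sodium pyruvate: dilute stock: 24.5 mM × 383 mL ÷ 500 mM = 18.77 mL
maltose monohydrate: 108 mmol/L × 360.3 g/mol × 0.383 L ÷ 1000 = 14.90 g
sodium citrate dihydrate: 0.487 g/L × 0.383 L = 0.186521 g = 186.52 mg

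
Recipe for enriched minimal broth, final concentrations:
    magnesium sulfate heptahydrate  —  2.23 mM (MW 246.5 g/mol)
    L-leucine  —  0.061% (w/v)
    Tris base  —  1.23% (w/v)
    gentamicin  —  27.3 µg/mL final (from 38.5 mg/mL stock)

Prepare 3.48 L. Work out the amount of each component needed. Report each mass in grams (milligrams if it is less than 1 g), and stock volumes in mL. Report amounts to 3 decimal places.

Scale factor relative to 1 L: 3.48.
magnesium sulfate heptahydrate: 2.23 mmol/L × 246.5 g/mol × 3.48 L ÷ 1000 = 1.913 g
L-leucine: 0.061% w/v = 0.61 g/L → 0.61 × 3.48 L = 2.123 g
Tris base: 1.23% w/v = 12.3 g/L → 12.3 × 3.48 L = 42.804 g
gentamicin: C1V1 = C2V2 → 27.3 µg/mL × 3480 mL ÷ 38500 µg/mL = 2.468 mL

magnesium sulfate heptahydrate 1.913 g; L-leucine 2.123 g; Tris base 42.804 g; gentamicin 2.468 mL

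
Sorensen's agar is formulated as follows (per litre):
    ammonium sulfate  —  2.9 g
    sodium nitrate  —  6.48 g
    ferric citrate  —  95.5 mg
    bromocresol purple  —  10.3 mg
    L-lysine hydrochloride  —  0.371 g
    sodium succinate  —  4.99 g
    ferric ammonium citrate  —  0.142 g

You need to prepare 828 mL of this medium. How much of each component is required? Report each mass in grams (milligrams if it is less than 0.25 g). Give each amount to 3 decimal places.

ammonium sulfate 2.401 g; sodium nitrate 5.365 g; ferric citrate 79.074 mg; bromocresol purple 8.528 mg; L-lysine hydrochloride 0.307 g; sodium succinate 4.132 g; ferric ammonium citrate 117.576 mg

Scale factor = 828 mL / 1000 mL = 0.828.
ammonium sulfate: 2.9 g × (828 mL / 1000 mL) = 2.401 g
sodium nitrate: 6.48 g × (828 mL / 1000 mL) = 5.365 g
ferric citrate: 95.5 mg × (828 mL / 1000 mL) = 79.074 mg
bromocresol purple: 10.3 mg × (828 mL / 1000 mL) = 8.528 mg
L-lysine hydrochloride: 0.371 g × (828 mL / 1000 mL) = 0.307 g
sodium succinate: 4.99 g × (828 mL / 1000 mL) = 4.132 g
ferric ammonium citrate: 0.142 g × (828 mL / 1000 mL) = 0.117576 g = 117.576 mg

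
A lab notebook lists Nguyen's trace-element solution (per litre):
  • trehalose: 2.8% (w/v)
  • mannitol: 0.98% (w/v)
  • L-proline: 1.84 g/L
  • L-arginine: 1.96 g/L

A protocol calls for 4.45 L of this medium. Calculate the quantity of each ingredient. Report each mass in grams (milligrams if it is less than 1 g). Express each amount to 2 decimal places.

trehalose 124.60 g; mannitol 43.61 g; L-proline 8.19 g; L-arginine 8.72 g

Scale factor relative to 1 L: 4.45.
trehalose: 2.8 g per 100 mL × 4450 mL ÷ 100 = 124.60 g
mannitol: 0.98% w/v = 9.8 g/L → 9.8 × 4.45 L = 43.61 g
L-proline: 1.84 g/L × 4.45 L = 8.19 g
L-arginine: 1.96 g/L × 4.45 L = 8.72 g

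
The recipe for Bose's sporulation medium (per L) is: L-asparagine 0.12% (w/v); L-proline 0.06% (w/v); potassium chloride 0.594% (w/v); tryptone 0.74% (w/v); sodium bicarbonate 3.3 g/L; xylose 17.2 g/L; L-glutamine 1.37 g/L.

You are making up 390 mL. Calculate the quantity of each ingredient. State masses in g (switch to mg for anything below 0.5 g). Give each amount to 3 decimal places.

Scale factor relative to 1 L: 0.39.
L-asparagine: 0.12% w/v = 1.2 g/L → 1.2 × 0.39 L = 0.468 g = 468.000 mg
L-proline: 0.06% w/v = 0.6 g/L → 0.6 × 0.39 L = 0.234 g = 234.000 mg
potassium chloride: 0.594% w/v = 5.94 g/L → 5.94 × 0.39 L = 2.317 g
tryptone: 0.74% w/v = 7.4 g/L → 7.4 × 0.39 L = 2.886 g
sodium bicarbonate: 3.3 g/L × 0.39 L = 1.287 g
xylose: 17.2 g/L × 0.39 L = 6.708 g
L-glutamine: 1.37 g/L × 0.39 L = 0.534 g

L-asparagine 468.000 mg; L-proline 234.000 mg; potassium chloride 2.317 g; tryptone 2.886 g; sodium bicarbonate 1.287 g; xylose 6.708 g; L-glutamine 0.534 g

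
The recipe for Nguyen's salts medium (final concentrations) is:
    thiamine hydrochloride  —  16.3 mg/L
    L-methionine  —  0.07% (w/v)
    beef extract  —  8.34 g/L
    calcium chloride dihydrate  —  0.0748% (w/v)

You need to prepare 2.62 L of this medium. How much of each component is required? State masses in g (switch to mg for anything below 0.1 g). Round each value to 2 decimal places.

thiamine hydrochloride 42.71 mg; L-methionine 1.83 g; beef extract 21.85 g; calcium chloride dihydrate 1.96 g

Scale factor relative to 1 L: 2.62.
thiamine hydrochloride: 16.3 mg/L × 2.62 L = 42.71 mg
L-methionine: 0.07 g per 100 mL × 2620 mL ÷ 100 = 1.83 g
beef extract: 8.34 g/L × 2.62 L = 21.85 g
calcium chloride dihydrate: 0.0748 g per 100 mL × 2620 mL ÷ 100 = 1.96 g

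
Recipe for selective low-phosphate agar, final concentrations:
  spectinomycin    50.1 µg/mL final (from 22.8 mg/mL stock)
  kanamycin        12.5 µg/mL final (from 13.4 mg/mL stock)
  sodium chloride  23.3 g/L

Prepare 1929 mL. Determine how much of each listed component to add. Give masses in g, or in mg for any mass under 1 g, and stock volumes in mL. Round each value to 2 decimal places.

spectinomycin 4.24 mL; kanamycin 1.80 mL; sodium chloride 44.95 g

Scale factor relative to 1 L: 1.929.
spectinomycin: C1V1 = C2V2 → 50.1 µg/mL × 1929 mL ÷ 22800 µg/mL = 4.24 mL
kanamycin: dilute stock: 12.5 µg/mL × 1929 mL ÷ 13400 µg/mL = 1.80 mL
sodium chloride: 23.3 g/L × 1.929 L = 44.95 g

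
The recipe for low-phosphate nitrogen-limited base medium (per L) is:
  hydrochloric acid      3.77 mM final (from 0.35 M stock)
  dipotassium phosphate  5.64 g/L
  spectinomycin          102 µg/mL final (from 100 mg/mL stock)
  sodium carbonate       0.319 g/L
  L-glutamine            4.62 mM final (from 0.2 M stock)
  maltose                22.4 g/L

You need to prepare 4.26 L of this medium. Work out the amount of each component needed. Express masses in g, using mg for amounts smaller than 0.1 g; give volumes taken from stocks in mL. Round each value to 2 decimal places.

Scale factor relative to 1 L: 4.26.
hydrochloric acid: C1V1 = C2V2 → 3.77 mM × 4260 mL ÷ 350 mM = 45.89 mL
dipotassium phosphate: 5.64 g/L × 4.26 L = 24.03 g
spectinomycin: C1V1 = C2V2 → 102 µg/mL × 4260 mL ÷ 100000 µg/mL = 4.35 mL
sodium carbonate: 0.319 g/L × 4.26 L = 1.36 g
L-glutamine: C1V1 = C2V2 → 4.62 mM × 4260 mL ÷ 200 mM = 98.41 mL
maltose: 22.4 g/L × 4.26 L = 95.42 g

hydrochloric acid 45.89 mL; dipotassium phosphate 24.03 g; spectinomycin 4.35 mL; sodium carbonate 1.36 g; L-glutamine 98.41 mL; maltose 95.42 g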